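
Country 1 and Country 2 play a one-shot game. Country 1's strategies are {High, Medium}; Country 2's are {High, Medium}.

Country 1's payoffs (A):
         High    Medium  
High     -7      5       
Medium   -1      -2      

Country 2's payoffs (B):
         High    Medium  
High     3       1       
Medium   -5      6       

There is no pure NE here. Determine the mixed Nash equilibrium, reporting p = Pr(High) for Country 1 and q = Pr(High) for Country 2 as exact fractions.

Each player's mixing probability is pinned down by making the *other* player indifferent.
Country 2 indifferent between High and Medium: p·3 + (1−p)·(-5) = p·1 + (1−p)·6 ⟹ (-5) + 8p = 6 + (-5)p ⟹ p = 11/13.
Country 1 indifferent between High and Medium: q·(-7) + (1−q)·5 = q·(-1) + (1−q)·(-2) ⟹ 5 + (-12)q = (-2) + 1q ⟹ q = 7/13.

p = 11/13, q = 7/13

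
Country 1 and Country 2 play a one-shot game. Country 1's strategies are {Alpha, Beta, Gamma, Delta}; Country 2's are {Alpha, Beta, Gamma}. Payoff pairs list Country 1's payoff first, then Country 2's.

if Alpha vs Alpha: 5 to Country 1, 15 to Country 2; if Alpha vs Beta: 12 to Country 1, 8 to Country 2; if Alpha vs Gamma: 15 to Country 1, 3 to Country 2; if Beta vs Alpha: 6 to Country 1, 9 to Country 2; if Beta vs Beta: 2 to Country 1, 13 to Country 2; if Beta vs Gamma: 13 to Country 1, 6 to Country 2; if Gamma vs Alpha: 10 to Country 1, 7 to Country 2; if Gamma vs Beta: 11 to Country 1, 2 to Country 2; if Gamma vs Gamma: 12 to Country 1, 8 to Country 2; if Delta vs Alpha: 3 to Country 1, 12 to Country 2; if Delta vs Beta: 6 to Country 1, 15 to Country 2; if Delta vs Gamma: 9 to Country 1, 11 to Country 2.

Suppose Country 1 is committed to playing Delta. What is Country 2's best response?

Beta

With Country 1 fixed at Delta, Country 2's payoffs are: Alpha → 12, Beta → 15, Gamma → 11.
The maximum is 15, achieved by Beta.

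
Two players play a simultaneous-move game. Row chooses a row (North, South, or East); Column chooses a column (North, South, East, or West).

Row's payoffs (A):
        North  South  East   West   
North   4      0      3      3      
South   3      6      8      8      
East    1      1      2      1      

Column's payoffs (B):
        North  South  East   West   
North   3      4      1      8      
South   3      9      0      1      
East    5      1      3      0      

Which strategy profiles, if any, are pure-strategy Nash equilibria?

(South, South)

Check mutual best responses: a cell is a NE iff neither player can gain by unilaterally deviating.
Row's best responses — vs North: North (payoff 4); vs South: South (payoff 6); vs East: South (payoff 8); vs West: South (payoff 8).
Column's best responses — vs North: West (payoff 8); vs South: South (payoff 9); vs East: North (payoff 5).
The only mutual best response is (South, South); neither player gains by switching there.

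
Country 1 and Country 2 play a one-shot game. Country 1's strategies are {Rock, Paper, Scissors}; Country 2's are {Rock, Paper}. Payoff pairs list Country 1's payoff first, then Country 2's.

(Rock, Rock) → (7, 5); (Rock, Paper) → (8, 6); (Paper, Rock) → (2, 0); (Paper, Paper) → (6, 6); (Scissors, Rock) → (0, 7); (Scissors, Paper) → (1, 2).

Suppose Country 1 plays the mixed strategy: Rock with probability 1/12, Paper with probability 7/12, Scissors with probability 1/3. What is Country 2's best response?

Country 2's best reply maximizes expected payoff against the mix.
Rock: (1/12)·5 + (7/12)·0 + (1/3)·7 = 11/4
Paper: (1/12)·6 + (7/12)·6 + (1/3)·2 = 14/3
Highest expected payoff is 14/3, from Paper.

Paper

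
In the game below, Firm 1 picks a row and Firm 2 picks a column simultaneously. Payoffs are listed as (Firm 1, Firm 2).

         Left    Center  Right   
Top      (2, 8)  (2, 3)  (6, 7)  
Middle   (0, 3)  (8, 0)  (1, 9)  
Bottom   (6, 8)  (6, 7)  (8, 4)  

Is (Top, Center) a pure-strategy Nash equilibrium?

Holding Firm 2 at Center: Firm 1 gets 2 from Top but could get 8 by switching to Middle. Firm 1 has a profitable deviation.

No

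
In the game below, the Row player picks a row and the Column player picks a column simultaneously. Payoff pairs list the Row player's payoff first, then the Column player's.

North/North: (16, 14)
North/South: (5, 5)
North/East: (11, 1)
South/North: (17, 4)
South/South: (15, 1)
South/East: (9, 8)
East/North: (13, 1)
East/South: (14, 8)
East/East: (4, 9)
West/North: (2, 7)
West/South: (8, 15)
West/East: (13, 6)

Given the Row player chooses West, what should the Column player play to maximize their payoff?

With the Row player fixed at West, the Column player's payoffs are: North → 7, South → 15, East → 6.
The maximum is 15, achieved by South.

South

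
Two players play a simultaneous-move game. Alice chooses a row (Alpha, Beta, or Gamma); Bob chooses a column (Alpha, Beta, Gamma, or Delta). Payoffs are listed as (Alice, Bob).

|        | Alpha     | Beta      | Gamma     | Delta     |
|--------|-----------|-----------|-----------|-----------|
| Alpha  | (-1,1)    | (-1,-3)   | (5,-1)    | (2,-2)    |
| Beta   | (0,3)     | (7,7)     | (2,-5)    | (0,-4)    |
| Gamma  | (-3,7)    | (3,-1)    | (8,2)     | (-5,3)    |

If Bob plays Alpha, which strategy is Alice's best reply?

Beta

With Bob fixed at Alpha, Alice's payoffs are: Alpha → -1, Beta → 0, Gamma → -3.
The maximum is 0, achieved by Beta.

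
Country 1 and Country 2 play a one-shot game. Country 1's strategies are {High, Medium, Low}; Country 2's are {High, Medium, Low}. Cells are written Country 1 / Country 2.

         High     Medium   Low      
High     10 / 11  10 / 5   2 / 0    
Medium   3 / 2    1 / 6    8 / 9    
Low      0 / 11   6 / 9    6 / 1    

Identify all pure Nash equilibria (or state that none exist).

(High, High) and (Medium, Low)

Check mutual best responses: a cell is a NE iff neither player can gain by unilaterally deviating.
Country 1's best responses — vs High: High (payoff 10); vs Medium: High (payoff 10); vs Low: Medium (payoff 8).
Country 2's best responses — vs High: High (payoff 11); vs Medium: Low (payoff 9); vs Low: High (payoff 11).
Mutual best responses occur at (High, High) and (Medium, Low); at each, neither player gains by switching.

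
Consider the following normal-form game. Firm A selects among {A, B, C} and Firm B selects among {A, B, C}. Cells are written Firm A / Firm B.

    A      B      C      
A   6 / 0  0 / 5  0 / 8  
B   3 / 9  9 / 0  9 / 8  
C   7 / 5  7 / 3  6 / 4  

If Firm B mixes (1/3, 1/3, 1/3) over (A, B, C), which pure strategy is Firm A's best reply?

Compute Firm A's expected payoff from each pure strategy against the given mix.
A: (1/3)·6 + (1/3)·0 + (1/3)·0 = 2
B: (1/3)·3 + (1/3)·9 + (1/3)·9 = 7
C: (1/3)·7 + (1/3)·7 + (1/3)·6 = 20/3
Highest expected payoff is 7, from B.

B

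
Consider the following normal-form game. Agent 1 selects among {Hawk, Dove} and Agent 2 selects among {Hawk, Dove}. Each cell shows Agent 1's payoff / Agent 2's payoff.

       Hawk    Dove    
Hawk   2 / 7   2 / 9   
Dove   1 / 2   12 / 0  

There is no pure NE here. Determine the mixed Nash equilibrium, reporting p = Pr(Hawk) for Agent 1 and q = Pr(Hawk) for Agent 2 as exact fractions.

p = 1/2, q = 10/11

In a mixed NE each player is indifferent between their pure strategies, so the opponent's mix sets the indifference.
Agent 2 indifferent between Hawk and Dove: p·7 + (1−p)·2 = p·9 + (1−p)·0 ⟹ 2 + 5p = 0 + 9p ⟹ p = 1/2.
Agent 1 indifferent between Hawk and Dove: q·2 + (1−q)·2 = q·1 + (1−q)·12 ⟹ 2 + 0q = 12 + (-11)q ⟹ q = 10/11.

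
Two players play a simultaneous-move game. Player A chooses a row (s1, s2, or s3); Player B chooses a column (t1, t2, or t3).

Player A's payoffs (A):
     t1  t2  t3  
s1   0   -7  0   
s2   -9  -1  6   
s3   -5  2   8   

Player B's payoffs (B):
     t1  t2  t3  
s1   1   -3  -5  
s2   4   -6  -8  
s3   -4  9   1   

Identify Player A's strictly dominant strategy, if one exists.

No strictly dominant strategy

Check whether one of Player A's strategies beats all alternatives regardless of what the opponent does.
s1 is not dominant: against t2, s2 gives -1 > -7.
s2 is not dominant: against t1, s1 gives 0 > -9.
s3 is not dominant: against t1, s1 gives 0 > -5.
No single strategy is best against every opponent action.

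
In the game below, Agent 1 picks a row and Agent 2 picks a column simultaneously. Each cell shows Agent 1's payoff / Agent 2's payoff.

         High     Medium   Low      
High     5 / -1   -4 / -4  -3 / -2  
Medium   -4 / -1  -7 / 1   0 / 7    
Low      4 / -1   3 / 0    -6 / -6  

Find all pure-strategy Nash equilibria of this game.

(High, High), (Medium, Low), and (Low, Medium)

A profile is a Nash equilibrium when each player is best-responding to the other.
Agent 1's best responses — vs High: High (payoff 5); vs Medium: Low (payoff 3); vs Low: Medium (payoff 0).
Agent 2's best responses — vs High: High (payoff -1); vs Medium: Low (payoff 7); vs Low: Medium (payoff 0).
Mutual best responses occur at (High, High), (Medium, Low), and (Low, Medium); at each, neither player gains by switching.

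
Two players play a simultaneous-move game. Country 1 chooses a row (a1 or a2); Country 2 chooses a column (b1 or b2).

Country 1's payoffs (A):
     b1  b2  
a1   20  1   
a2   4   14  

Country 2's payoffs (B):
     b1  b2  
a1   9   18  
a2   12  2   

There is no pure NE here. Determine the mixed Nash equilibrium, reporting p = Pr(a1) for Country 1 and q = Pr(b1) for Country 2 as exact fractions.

In a mixed NE each player is indifferent between their pure strategies, so the opponent's mix sets the indifference.
Country 2 indifferent between b1 and b2: p·9 + (1−p)·12 = p·18 + (1−p)·2 ⟹ 12 + (-3)p = 2 + 16p ⟹ p = 10/19.
Country 1 indifferent between a1 and a2: q·20 + (1−q)·1 = q·4 + (1−q)·14 ⟹ 1 + 19q = 14 + (-10)q ⟹ q = 13/29.

p = 10/19, q = 13/29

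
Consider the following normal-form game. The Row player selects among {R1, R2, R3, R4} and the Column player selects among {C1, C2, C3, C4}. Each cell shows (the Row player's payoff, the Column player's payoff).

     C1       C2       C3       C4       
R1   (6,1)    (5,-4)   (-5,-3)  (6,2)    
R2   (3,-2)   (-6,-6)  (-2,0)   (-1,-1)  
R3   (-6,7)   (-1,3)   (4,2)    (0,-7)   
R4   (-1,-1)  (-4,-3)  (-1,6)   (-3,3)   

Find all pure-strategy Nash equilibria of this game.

(R1, C4)

Check mutual best responses: a cell is a NE iff neither player can gain by unilaterally deviating.
The Row player's best responses — vs C1: R1 (payoff 6); vs C2: R1 (payoff 5); vs C3: R3 (payoff 4); vs C4: R1 (payoff 6).
The Column player's best responses — vs R1: C4 (payoff 2); vs R2: C3 (payoff 0); vs R3: C1 (payoff 7); vs R4: C3 (payoff 6).
The only mutual best response is (R1, C4); neither player gains by switching there.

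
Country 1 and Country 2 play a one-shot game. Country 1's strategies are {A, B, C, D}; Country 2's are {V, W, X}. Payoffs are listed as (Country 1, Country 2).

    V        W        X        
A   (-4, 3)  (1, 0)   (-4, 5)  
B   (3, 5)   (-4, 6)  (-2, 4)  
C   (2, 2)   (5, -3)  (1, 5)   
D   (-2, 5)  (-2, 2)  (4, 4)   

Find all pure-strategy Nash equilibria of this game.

Find each player's best response to every opponent strategy; NE are the intersections.
Country 1's best responses — vs V: B (payoff 3); vs W: C (payoff 5); vs X: D (payoff 4).
Country 2's best responses — vs A: X (payoff 5); vs B: W (payoff 6); vs C: X (payoff 5); vs D: V (payoff 5).
No cell has both players best-responding. For instance, Country 1's best reply to X is D, but against D Country 2 prefers V over X.

No pure-strategy Nash equilibrium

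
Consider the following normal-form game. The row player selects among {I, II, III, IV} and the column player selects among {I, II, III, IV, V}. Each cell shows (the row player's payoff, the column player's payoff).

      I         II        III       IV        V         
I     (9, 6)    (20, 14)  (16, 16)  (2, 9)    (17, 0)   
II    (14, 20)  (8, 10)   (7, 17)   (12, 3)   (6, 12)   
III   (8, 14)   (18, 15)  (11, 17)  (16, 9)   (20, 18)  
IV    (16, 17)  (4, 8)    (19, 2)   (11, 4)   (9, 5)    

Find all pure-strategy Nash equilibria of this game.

(III, V) and (IV, I)

Check mutual best responses: a cell is a NE iff neither player can gain by unilaterally deviating.
The row player's best responses — vs I: IV (payoff 16); vs II: I (payoff 20); vs III: IV (payoff 19); vs IV: III (payoff 16); vs V: III (payoff 20).
The column player's best responses — vs I: III (payoff 16); vs II: I (payoff 20); vs III: V (payoff 18); vs IV: I (payoff 17).
Mutual best responses occur at (III, V) and (IV, I); at each, neither player gains by switching.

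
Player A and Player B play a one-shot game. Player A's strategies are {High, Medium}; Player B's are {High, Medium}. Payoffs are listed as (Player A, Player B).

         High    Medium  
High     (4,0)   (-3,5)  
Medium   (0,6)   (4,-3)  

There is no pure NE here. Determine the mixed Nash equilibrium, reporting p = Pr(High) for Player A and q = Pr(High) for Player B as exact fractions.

p = 9/14, q = 7/11

In a mixed NE each player is indifferent between their pure strategies, so the opponent's mix sets the indifference.
Player B indifferent between High and Medium: p·0 + (1−p)·6 = p·5 + (1−p)·(-3) ⟹ 6 + (-6)p = (-3) + 8p ⟹ p = 9/14.
Player A indifferent between High and Medium: q·4 + (1−q)·(-3) = q·0 + (1−q)·4 ⟹ (-3) + 7q = 4 + (-4)q ⟹ q = 7/11.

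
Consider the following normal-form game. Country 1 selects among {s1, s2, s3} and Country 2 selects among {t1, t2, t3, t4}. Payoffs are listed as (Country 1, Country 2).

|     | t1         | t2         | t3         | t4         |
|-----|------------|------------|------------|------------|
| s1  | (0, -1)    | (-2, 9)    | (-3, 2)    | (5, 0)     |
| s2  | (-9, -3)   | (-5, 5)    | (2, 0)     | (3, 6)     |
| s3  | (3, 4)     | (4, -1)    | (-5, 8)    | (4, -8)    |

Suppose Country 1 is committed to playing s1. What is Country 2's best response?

t2

With Country 1 fixed at s1, Country 2's payoffs are: t1 → -1, t2 → 9, t3 → 2, t4 → 0.
The maximum is 9, achieved by t2.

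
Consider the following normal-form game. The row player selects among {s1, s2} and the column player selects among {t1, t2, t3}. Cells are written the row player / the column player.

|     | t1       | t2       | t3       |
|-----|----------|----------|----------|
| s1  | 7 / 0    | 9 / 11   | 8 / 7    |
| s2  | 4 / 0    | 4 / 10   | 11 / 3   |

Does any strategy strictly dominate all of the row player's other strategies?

A strategy is strictly dominant if it gives the row player a strictly higher payoff than every other strategy, against every choice by the opponent.
s1 is not dominant: against t3, s2 gives 11 > 8.
s2 is not dominant: against t1, s1 gives 7 > 4.
No single strategy is best against every opponent action.

None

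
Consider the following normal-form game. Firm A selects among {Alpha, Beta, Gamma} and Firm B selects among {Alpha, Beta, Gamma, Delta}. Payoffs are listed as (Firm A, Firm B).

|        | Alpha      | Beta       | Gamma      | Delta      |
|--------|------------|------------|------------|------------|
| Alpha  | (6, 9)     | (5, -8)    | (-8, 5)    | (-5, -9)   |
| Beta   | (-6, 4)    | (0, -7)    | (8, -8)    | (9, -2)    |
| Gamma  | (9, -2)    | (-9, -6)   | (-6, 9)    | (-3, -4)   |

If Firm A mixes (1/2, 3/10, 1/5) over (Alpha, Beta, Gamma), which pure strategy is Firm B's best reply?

Firm B's best reply maximizes expected payoff against the mix.
Alpha: (1/2)·9 + (3/10)·4 + (1/5)·(-2) = 53/10
Beta: (1/2)·(-8) + (3/10)·(-7) + (1/5)·(-6) = -73/10
Gamma: (1/2)·5 + (3/10)·(-8) + (1/5)·9 = 19/10
Delta: (1/2)·(-9) + (3/10)·(-2) + (1/5)·(-4) = -59/10
Highest expected payoff is 53/10, from Alpha.

Alpha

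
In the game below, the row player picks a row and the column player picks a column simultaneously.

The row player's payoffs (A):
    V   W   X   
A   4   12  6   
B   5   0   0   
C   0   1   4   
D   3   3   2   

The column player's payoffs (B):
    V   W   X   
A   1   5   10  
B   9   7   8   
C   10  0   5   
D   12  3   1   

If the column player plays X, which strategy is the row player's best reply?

A

With the column player fixed at X, the row player's payoffs are: A → 6, B → 0, C → 4, D → 2.
The maximum is 6, achieved by A.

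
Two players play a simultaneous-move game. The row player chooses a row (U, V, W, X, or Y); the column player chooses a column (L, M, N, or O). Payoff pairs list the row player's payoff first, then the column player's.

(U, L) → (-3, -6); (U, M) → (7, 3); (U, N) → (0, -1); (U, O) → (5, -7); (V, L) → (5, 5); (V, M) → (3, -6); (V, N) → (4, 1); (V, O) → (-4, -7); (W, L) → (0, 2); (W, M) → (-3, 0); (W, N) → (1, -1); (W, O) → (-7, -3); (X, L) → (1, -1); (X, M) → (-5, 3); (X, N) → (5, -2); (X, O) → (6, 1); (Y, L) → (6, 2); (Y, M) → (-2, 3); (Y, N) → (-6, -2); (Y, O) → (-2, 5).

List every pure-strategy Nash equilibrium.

(U, M)

A profile is a Nash equilibrium when each player is best-responding to the other.
The row player's best responses — vs L: Y (payoff 6); vs M: U (payoff 7); vs N: X (payoff 5); vs O: X (payoff 6).
The column player's best responses — vs U: M (payoff 3); vs V: L (payoff 5); vs W: L (payoff 2); vs X: M (payoff 3); vs Y: O (payoff 5).
The only mutual best response is (U, M); neither player gains by switching there.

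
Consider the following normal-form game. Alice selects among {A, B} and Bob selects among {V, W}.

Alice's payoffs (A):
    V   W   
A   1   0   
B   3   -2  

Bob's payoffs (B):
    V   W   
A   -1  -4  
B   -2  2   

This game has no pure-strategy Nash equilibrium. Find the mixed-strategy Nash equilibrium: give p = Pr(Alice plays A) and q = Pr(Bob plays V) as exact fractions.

p = 4/7, q = 1/2

In a mixed NE each player is indifferent between their pure strategies, so the opponent's mix sets the indifference.
Bob indifferent between V and W: p·(-1) + (1−p)·(-2) = p·(-4) + (1−p)·2 ⟹ (-2) + 1p = 2 + (-6)p ⟹ p = 4/7.
Alice indifferent between A and B: q·1 + (1−q)·0 = q·3 + (1−q)·(-2) ⟹ 0 + 1q = (-2) + 5q ⟹ q = 1/2.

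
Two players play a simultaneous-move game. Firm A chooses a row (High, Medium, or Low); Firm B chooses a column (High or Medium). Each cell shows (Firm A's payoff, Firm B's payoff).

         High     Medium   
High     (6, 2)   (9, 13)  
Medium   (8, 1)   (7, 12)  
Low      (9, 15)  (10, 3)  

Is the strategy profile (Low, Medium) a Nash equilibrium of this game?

Holding Firm B at Medium: Firm A gets 10 from Low, versus 9 from High, 7 from Medium. No profitable deviation for Firm A.
Holding Firm A at Low: Firm B gets 3 from Medium but could get 15 by switching to High. Firm B has a profitable deviation.

No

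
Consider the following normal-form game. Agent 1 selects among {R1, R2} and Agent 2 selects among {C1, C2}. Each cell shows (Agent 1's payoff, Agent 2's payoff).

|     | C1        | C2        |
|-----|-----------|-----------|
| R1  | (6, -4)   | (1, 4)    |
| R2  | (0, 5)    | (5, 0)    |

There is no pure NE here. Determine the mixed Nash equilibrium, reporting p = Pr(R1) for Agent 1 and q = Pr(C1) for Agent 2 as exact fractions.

p = 5/13, q = 2/5

Each player's mixing probability is pinned down by making the *other* player indifferent.
Agent 2 indifferent between C1 and C2: p·(-4) + (1−p)·5 = p·4 + (1−p)·0 ⟹ 5 + (-9)p = 0 + 4p ⟹ p = 5/13.
Agent 1 indifferent between R1 and R2: q·6 + (1−q)·1 = q·0 + (1−q)·5 ⟹ 1 + 5q = 5 + (-5)q ⟹ q = 2/5.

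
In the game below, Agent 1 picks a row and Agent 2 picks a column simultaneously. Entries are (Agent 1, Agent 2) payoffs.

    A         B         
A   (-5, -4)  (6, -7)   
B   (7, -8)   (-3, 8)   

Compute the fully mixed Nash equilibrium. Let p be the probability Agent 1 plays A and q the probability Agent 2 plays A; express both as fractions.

Each player's mixing probability is pinned down by making the *other* player indifferent.
Agent 2 indifferent between A and B: p·(-4) + (1−p)·(-8) = p·(-7) + (1−p)·8 ⟹ (-8) + 4p = 8 + (-15)p ⟹ p = 16/19.
Agent 1 indifferent between A and B: q·(-5) + (1−q)·6 = q·7 + (1−q)·(-3) ⟹ 6 + (-11)q = (-3) + 10q ⟹ q = 3/7.

p = 16/19, q = 3/7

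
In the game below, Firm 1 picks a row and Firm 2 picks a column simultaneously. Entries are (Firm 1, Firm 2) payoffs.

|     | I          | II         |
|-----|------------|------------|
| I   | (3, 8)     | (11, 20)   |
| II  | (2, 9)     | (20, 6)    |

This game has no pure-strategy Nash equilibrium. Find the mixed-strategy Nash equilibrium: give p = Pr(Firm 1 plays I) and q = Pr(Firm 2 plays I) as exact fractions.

p = 1/5, q = 9/10

In a mixed NE each player is indifferent between their pure strategies, so the opponent's mix sets the indifference.
Firm 2 indifferent between I and II: p·8 + (1−p)·9 = p·20 + (1−p)·6 ⟹ 9 + (-1)p = 6 + 14p ⟹ p = 1/5.
Firm 1 indifferent between I and II: q·3 + (1−q)·11 = q·2 + (1−q)·20 ⟹ 11 + (-8)q = 20 + (-18)q ⟹ q = 9/10.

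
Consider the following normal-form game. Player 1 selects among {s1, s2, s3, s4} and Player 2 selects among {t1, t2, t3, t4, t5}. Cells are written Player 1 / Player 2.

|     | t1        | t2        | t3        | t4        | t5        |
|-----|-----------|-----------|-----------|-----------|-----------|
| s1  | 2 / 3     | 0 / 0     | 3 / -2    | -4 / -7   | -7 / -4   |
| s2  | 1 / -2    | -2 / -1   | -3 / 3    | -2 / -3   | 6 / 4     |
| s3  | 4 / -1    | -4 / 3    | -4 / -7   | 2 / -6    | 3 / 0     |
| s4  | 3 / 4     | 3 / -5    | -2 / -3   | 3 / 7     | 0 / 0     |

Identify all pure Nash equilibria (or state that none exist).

(s2, t5) and (s4, t4)

Find each player's best response to every opponent strategy; NE are the intersections.
Player 1's best responses — vs t1: s3 (payoff 4); vs t2: s4 (payoff 3); vs t3: s1 (payoff 3); vs t4: s4 (payoff 3); vs t5: s2 (payoff 6).
Player 2's best responses — vs s1: t1 (payoff 3); vs s2: t5 (payoff 4); vs s3: t2 (payoff 3); vs s4: t4 (payoff 7).
Mutual best responses occur at (s2, t5) and (s4, t4); at each, neither player gains by switching.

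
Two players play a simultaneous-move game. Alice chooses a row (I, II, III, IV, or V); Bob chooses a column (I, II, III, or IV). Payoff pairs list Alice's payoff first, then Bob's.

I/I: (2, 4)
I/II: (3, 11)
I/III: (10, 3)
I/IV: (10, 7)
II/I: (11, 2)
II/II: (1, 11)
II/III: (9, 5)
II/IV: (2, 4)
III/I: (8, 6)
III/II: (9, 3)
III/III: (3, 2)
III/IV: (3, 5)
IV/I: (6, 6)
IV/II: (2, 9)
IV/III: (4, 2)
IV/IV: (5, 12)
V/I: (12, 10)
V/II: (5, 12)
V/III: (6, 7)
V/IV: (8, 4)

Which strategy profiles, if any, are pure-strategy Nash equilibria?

Check mutual best responses: a cell is a NE iff neither player can gain by unilaterally deviating.
Alice's best responses — vs I: V (payoff 12); vs II: III (payoff 9); vs III: I (payoff 10); vs IV: I (payoff 10).
Bob's best responses — vs I: II (payoff 11); vs II: II (payoff 11); vs III: I (payoff 6); vs IV: IV (payoff 12); vs V: II (payoff 12).
No cell has both players best-responding. For instance, Alice's best reply to II is III, but against III Bob prefers I over II.

There is no pure-strategy Nash equilibrium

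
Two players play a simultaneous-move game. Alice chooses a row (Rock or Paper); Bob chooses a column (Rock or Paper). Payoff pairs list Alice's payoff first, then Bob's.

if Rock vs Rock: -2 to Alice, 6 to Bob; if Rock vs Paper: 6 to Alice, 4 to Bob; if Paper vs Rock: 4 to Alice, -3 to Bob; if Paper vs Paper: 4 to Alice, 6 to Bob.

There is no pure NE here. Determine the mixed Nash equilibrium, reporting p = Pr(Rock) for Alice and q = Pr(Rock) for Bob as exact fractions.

p = 9/11, q = 1/4

Each player's mixing probability is pinned down by making the *other* player indifferent.
Bob indifferent between Rock and Paper: p·6 + (1−p)·(-3) = p·4 + (1−p)·6 ⟹ (-3) + 9p = 6 + (-2)p ⟹ p = 9/11.
Alice indifferent between Rock and Paper: q·(-2) + (1−q)·6 = q·4 + (1−q)·4 ⟹ 6 + (-8)q = 4 + 0q ⟹ q = 1/4.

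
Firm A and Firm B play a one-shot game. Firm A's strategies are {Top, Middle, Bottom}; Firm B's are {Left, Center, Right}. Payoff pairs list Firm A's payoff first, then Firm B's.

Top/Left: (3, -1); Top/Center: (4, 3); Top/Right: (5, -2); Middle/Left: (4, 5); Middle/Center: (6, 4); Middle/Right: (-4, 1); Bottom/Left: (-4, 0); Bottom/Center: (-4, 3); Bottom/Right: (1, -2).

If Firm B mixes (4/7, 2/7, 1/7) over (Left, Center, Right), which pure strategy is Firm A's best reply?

Top

Firm A's best reply maximizes expected payoff against the mix.
Top: (4/7)·3 + (2/7)·4 + (1/7)·5 = 25/7
Middle: (4/7)·4 + (2/7)·6 + (1/7)·(-4) = 24/7
Bottom: (4/7)·(-4) + (2/7)·(-4) + (1/7)·1 = -23/7
Highest expected payoff is 25/7, from Top.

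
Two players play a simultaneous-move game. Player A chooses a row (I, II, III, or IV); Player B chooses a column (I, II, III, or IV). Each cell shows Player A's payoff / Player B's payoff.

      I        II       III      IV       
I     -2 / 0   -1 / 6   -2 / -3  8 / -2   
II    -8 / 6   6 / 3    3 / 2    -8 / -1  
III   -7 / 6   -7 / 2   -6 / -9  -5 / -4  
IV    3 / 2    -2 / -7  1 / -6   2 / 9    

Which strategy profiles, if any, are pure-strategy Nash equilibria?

No pure-strategy Nash equilibrium

Check mutual best responses: a cell is a NE iff neither player can gain by unilaterally deviating.
Player A's best responses — vs I: IV (payoff 3); vs II: II (payoff 6); vs III: II (payoff 3); vs IV: I (payoff 8).
Player B's best responses — vs I: II (payoff 6); vs II: I (payoff 6); vs III: I (payoff 6); vs IV: IV (payoff 9).
No cell has both players best-responding. For instance, Player A's best reply to IV is I, but against I Player B prefers II over IV.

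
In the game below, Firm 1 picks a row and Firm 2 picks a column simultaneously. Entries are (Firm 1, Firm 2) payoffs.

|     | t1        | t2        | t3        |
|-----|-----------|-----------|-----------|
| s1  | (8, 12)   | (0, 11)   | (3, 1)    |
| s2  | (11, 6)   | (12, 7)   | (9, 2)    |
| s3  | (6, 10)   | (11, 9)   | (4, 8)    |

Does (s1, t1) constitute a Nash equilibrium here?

No

Holding Firm 2 at t1: Firm 1 gets 8 from s1 but could get 11 by switching to s2. Firm 1 has a profitable deviation.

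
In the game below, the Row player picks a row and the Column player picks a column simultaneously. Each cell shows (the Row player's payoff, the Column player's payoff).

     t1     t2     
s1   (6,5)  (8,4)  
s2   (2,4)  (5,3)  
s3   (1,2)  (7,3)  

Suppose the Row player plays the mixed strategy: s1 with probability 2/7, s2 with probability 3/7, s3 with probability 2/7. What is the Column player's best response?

Compute the Column player's expected payoff from each pure strategy against the given mix.
t1: (2/7)·5 + (3/7)·4 + (2/7)·2 = 26/7
t2: (2/7)·4 + (3/7)·3 + (2/7)·3 = 23/7
Highest expected payoff is 26/7, from t1.

t1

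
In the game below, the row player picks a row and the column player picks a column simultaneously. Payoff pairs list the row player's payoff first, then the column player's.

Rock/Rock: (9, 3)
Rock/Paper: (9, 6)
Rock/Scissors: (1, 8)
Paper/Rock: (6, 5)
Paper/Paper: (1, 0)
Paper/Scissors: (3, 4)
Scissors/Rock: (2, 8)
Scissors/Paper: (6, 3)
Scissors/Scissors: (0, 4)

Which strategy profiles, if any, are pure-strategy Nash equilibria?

A profile is a Nash equilibrium when each player is best-responding to the other.
The row player's best responses — vs Rock: Rock (payoff 9); vs Paper: Rock (payoff 9); vs Scissors: Paper (payoff 3).
The column player's best responses — vs Rock: Scissors (payoff 8); vs Paper: Rock (payoff 5); vs Scissors: Rock (payoff 8).
No cell has both players best-responding. For instance, the row player's best reply to Scissors is Paper, but against Paper the column player prefers Rock over Scissors.

No pure-strategy Nash equilibrium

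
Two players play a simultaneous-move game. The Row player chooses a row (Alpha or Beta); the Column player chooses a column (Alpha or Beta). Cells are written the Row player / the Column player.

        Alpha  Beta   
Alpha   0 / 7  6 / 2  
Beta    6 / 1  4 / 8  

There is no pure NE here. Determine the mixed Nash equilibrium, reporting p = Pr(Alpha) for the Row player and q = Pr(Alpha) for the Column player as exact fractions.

Each player's mixing probability is pinned down by making the *other* player indifferent.
The Column player indifferent between Alpha and Beta: p·7 + (1−p)·1 = p·2 + (1−p)·8 ⟹ 1 + 6p = 8 + (-6)p ⟹ p = 7/12.
The Row player indifferent between Alpha and Beta: q·0 + (1−q)·6 = q·6 + (1−q)·4 ⟹ 6 + (-6)q = 4 + 2q ⟹ q = 1/4.

p = 7/12, q = 1/4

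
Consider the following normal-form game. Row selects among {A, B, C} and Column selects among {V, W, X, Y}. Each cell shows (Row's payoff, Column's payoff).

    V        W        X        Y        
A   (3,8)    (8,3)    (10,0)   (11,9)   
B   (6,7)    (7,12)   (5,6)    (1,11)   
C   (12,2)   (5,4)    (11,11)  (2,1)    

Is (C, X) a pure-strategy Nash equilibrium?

Yes

Holding Column at X: Row gets 11 from C, versus 10 from A, 5 from B. No profitable deviation for Row.
Holding Row at C: Column gets 11 from X, versus 2 from V, 4 from W, 1 from Y. No profitable deviation for Column either.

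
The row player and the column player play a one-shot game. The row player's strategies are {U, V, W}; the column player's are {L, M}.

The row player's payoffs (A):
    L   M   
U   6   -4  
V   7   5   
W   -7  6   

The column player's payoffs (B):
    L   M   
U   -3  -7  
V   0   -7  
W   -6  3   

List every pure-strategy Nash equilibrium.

(V, L) and (W, M)

Check mutual best responses: a cell is a NE iff neither player can gain by unilaterally deviating.
The row player's best responses — vs L: V (payoff 7); vs M: W (payoff 6).
The column player's best responses — vs U: L (payoff -3); vs V: L (payoff 0); vs W: M (payoff 3).
Mutual best responses occur at (V, L) and (W, M); at each, neither player gains by switching.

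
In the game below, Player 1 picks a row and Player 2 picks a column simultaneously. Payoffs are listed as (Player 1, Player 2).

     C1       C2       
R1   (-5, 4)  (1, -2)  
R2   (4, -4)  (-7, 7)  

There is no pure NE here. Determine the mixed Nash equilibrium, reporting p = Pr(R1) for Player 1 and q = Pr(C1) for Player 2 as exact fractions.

p = 11/17, q = 8/17

In a mixed NE each player is indifferent between their pure strategies, so the opponent's mix sets the indifference.
Player 2 indifferent between C1 and C2: p·4 + (1−p)·(-4) = p·(-2) + (1−p)·7 ⟹ (-4) + 8p = 7 + (-9)p ⟹ p = 11/17.
Player 1 indifferent between R1 and R2: q·(-5) + (1−q)·1 = q·4 + (1−q)·(-7) ⟹ 1 + (-6)q = (-7) + 11q ⟹ q = 8/17.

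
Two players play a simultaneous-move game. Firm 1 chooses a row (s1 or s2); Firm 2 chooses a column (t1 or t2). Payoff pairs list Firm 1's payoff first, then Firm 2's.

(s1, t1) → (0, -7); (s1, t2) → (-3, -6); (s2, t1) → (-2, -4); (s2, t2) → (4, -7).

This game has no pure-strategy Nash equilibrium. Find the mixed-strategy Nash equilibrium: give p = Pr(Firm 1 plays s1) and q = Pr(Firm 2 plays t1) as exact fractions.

In a mixed NE each player is indifferent between their pure strategies, so the opponent's mix sets the indifference.
Firm 2 indifferent between t1 and t2: p·(-7) + (1−p)·(-4) = p·(-6) + (1−p)·(-7) ⟹ (-4) + (-3)p = (-7) + 1p ⟹ p = 3/4.
Firm 1 indifferent between s1 and s2: q·0 + (1−q)·(-3) = q·(-2) + (1−q)·4 ⟹ (-3) + 3q = 4 + (-6)q ⟹ q = 7/9.

p = 3/4, q = 7/9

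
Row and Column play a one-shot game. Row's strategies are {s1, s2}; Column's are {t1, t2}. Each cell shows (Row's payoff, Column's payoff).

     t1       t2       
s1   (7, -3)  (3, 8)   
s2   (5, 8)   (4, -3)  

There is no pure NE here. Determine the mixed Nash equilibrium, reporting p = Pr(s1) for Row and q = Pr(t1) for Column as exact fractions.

In a mixed NE each player is indifferent between their pure strategies, so the opponent's mix sets the indifference.
Column indifferent between t1 and t2: p·(-3) + (1−p)·8 = p·8 + (1−p)·(-3) ⟹ 8 + (-11)p = (-3) + 11p ⟹ p = 1/2.
Row indifferent between s1 and s2: q·7 + (1−q)·3 = q·5 + (1−q)·4 ⟹ 3 + 4q = 4 + 1q ⟹ q = 1/3.

p = 1/2, q = 1/3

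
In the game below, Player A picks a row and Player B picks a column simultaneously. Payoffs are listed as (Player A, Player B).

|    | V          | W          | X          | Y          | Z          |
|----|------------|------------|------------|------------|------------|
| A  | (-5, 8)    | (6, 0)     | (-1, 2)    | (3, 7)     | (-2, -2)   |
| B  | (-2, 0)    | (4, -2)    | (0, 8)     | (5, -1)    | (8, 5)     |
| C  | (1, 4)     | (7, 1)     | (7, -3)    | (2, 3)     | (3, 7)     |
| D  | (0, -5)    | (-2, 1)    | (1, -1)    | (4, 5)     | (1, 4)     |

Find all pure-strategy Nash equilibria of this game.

A profile is a Nash equilibrium when each player is best-responding to the other.
Player A's best responses — vs V: C (payoff 1); vs W: C (payoff 7); vs X: C (payoff 7); vs Y: B (payoff 5); vs Z: B (payoff 8).
Player B's best responses — vs A: V (payoff 8); vs B: X (payoff 8); vs C: Z (payoff 7); vs D: Y (payoff 5).
No cell has both players best-responding. For instance, Player A's best reply to Z is B, but against B Player B prefers X over Z.

There is no pure-strategy Nash equilibrium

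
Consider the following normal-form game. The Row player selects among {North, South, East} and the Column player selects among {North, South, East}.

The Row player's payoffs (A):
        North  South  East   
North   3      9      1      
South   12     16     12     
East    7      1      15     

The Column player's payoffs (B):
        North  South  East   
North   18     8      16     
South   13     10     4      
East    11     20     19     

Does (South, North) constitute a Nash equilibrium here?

Holding the Column player at North: the Row player gets 12 from South, versus 3 from North, 7 from East. No profitable deviation for the Row player.
Holding the Row player at South: the Column player gets 13 from North, versus 10 from South, 4 from East. No profitable deviation for the Column player either.

Yes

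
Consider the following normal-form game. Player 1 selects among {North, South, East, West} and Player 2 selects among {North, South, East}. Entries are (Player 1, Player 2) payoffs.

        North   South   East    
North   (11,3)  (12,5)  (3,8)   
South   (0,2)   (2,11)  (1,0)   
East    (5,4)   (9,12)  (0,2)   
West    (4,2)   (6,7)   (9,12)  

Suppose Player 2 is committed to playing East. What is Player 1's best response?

With Player 2 fixed at East, Player 1's payoffs are: North → 3, South → 1, East → 0, West → 9.
The maximum is 9, achieved by West.

West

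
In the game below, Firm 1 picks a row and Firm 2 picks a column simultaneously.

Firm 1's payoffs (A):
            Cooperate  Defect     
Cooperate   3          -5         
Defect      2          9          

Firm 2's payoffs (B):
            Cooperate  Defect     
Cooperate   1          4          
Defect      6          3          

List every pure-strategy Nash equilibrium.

Find each player's best response to every opponent strategy; NE are the intersections.
Firm 1's best responses — vs Cooperate: Cooperate (payoff 3); vs Defect: Defect (payoff 9).
Firm 2's best responses — vs Cooperate: Defect (payoff 4); vs Defect: Cooperate (payoff 6).
No cell has both players best-responding. For instance, Firm 1's best reply to Defect is Defect, but against Defect Firm 2 prefers Cooperate over Defect.

There is no pure-strategy Nash equilibrium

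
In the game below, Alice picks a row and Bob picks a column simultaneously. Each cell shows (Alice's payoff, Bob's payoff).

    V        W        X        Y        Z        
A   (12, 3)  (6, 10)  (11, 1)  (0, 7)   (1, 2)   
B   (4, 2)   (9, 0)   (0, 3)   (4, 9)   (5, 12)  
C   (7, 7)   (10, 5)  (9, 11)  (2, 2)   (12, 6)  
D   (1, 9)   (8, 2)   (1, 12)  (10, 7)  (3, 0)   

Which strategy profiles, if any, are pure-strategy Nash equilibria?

A profile is a Nash equilibrium when each player is best-responding to the other.
Alice's best responses — vs V: A (payoff 12); vs W: C (payoff 10); vs X: A (payoff 11); vs Y: D (payoff 10); vs Z: C (payoff 12).
Bob's best responses — vs A: W (payoff 10); vs B: Z (payoff 12); vs C: X (payoff 11); vs D: X (payoff 12).
No cell has both players best-responding. For instance, Alice's best reply to V is A, but against A Bob prefers W over V.

There is no pure-strategy Nash equilibrium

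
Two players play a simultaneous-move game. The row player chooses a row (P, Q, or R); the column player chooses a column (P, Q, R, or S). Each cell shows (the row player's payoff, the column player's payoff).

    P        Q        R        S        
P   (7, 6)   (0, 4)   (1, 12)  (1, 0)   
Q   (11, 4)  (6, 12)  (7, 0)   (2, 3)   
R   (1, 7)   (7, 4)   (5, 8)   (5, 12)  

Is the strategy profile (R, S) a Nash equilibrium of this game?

Holding the column player at S: the row player gets 5 from R, versus 1 from P, 2 from Q. No profitable deviation for the row player.
Holding the row player at R: the column player gets 12 from S, versus 7 from P, 4 from Q, 8 from R. No profitable deviation for the column player either.

Yes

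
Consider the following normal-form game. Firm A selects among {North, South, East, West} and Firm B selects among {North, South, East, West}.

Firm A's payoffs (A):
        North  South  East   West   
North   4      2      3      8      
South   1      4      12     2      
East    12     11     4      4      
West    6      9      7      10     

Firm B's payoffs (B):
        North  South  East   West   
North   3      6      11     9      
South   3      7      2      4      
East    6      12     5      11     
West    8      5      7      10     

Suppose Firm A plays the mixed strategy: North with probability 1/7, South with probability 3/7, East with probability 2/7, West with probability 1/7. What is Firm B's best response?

Firm B's best reply maximizes expected payoff against the mix.
North: (1/7)·3 + (3/7)·3 + (2/7)·6 + (1/7)·8 = 32/7
South: (1/7)·6 + (3/7)·7 + (2/7)·12 + (1/7)·5 = 8
East: (1/7)·11 + (3/7)·2 + (2/7)·5 + (1/7)·7 = 34/7
West: (1/7)·9 + (3/7)·4 + (2/7)·11 + (1/7)·10 = 53/7
Highest expected payoff is 8, from South.

South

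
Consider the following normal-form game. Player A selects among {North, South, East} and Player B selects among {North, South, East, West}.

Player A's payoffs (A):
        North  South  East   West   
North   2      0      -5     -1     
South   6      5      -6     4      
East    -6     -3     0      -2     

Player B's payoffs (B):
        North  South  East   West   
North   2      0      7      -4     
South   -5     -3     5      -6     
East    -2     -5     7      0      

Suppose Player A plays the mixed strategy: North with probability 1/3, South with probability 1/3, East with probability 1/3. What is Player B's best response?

East

Player B's best reply maximizes expected payoff against the mix.
North: (1/3)·2 + (1/3)·(-5) + (1/3)·(-2) = -5/3
South: (1/3)·0 + (1/3)·(-3) + (1/3)·(-5) = -8/3
East: (1/3)·7 + (1/3)·5 + (1/3)·7 = 19/3
West: (1/3)·(-4) + (1/3)·(-6) + (1/3)·0 = -10/3
Highest expected payoff is 19/3, from East.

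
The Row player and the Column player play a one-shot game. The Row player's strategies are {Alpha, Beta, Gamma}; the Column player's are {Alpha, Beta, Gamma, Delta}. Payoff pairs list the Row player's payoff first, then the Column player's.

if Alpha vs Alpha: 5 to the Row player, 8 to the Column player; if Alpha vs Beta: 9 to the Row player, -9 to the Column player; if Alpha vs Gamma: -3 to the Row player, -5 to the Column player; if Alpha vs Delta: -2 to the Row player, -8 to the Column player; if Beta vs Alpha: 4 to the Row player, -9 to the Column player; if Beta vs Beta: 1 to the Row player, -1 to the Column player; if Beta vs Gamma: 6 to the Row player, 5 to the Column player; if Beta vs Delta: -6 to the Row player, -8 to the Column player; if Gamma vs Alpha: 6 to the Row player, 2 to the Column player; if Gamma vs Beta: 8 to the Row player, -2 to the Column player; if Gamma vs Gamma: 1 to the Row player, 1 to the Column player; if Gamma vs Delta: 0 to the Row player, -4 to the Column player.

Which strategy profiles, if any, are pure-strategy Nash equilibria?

(Beta, Gamma) and (Gamma, Alpha)

A profile is a Nash equilibrium when each player is best-responding to the other.
The Row player's best responses — vs Alpha: Gamma (payoff 6); vs Beta: Alpha (payoff 9); vs Gamma: Beta (payoff 6); vs Delta: Gamma (payoff 0).
The Column player's best responses — vs Alpha: Alpha (payoff 8); vs Beta: Gamma (payoff 5); vs Gamma: Alpha (payoff 2).
Mutual best responses occur at (Beta, Gamma) and (Gamma, Alpha); at each, neither player gains by switching.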